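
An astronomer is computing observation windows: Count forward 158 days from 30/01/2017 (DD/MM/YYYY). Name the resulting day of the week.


Start: 2017-01-30 (Monday)
Step 1 - find target date: add 158 days
  2017-01-30 + 158 days = 2017-07-07
Step 2 - day of week:
  158 mod 7 = 4
  Monday + 4 days -> Friday
Result: Friday (2017-07-07)

Friday


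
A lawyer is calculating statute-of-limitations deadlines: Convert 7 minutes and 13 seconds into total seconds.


Minutes: 7
Seconds: 13
Convert minutes to seconds: 7 x 60 = 420
Add remaining seconds: 420 + 13 = 433

433


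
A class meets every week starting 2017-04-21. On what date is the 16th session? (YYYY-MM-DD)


First occurrence: 2017-04-21 (occurrence 1)
Each occurrence is 7 days after the previous.
Occurrence 16 is 15 weeks after the first.
15 weeks = 105 days
2017-04-21 + 105 days = 2017-08-04

2017-08-04


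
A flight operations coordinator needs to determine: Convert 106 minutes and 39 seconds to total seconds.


Minutes: 106
Extra seconds: 39
Seconds per minute: 60
Minutes to seconds: 106 x 60 = 6360
Total: 6360 + 39 = 6399

6399


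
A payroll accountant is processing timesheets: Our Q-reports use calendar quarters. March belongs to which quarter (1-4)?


Month: March (month 3)
Q1: January-March (months 1-3)
Q2: April-June (months 4-6)
Q3: July-September (months 7-9)
Q4: October-December (months 10-12)
Month 3 falls in Q1

1


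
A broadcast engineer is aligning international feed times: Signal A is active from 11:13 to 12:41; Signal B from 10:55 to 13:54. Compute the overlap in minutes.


Interval A: [673, 761] minutes from midnight
Interval B: [655, 834] minutes from midnight
Overlap start = max(673, 655) = 673
Overlap end = min(761, 834) = 761
Overlap = 761 - 673 = 88 minutes

88


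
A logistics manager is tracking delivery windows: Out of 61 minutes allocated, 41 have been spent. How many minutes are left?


Total budget: 61 minutes
Time used: 41 minutes
Remaining: 61 - 41 = 20 minutes
Percent used: 67.2%
Percent remaining: 32.8%

20


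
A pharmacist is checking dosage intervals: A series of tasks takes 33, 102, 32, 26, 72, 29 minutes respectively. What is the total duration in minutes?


Durations: 33, 102, 32, 26, 72, 29
Running sum: 33
+ 102 = 135
+ 32 = 167
+ 26 = 193
+ 72 = 265
+ 29 = 294
Total duration: 294 minutes
That is 4 hours and 54 minutes

294


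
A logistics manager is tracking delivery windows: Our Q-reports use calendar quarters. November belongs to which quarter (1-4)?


Month: November (month 11)
Q1: January-March (months 1-3)
Q2: April-June (months 4-6)
Q3: July-September (months 7-9)
Q4: October-December (months 10-12)
Month 11 falls in Q4

4


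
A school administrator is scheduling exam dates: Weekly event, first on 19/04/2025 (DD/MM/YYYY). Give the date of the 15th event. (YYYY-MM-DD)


First occurrence: 2025-04-19 (occurrence 1)
Each occurrence is 7 days after the previous.
Occurrence 15 is 14 weeks after the first.
14 weeks = 98 days
2025-04-19 + 98 days = 2025-07-26

2025-07-26


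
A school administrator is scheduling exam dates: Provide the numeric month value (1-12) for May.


Calendar month order:
4. April
5. May <--
6. June
May is month number 5

5


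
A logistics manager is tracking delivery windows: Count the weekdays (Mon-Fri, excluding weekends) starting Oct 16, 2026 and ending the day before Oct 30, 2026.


Start: 2026-10-16 (Friday)
End (exclusive): 2026-10-30 (Friday)
Total calendar days: 14
Full weeks: 14 // 7 = 2 -> 10 weekdays
Remaining 0 days starting on Friday:
Total business days: 10 + 0 = 10

10


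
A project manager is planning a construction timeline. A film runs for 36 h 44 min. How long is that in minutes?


Hours: 36
Minutes: 44
Convert hours to minutes: 36 x 60 = 2160
Add remaining minutes: 2160 + 44 = 2204

2204


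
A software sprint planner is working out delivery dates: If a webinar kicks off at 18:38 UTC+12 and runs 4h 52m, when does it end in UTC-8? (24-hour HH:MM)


Start: 18:38 in UTC+12
Step 1 - add duration:
  minutes: 38 + 52 = 90 (carry 1h)
  hours: 18 + 4 + 1 = 23
  end in UTC+12: 23:30
Step 2 - convert UTC+12 -> UTC-8:
  offset difference: -8 - (12) = -20 hours
  23 + (-20) = 3 -> mod 24 = 3
Result: 03:30 in UTC-8

03:30


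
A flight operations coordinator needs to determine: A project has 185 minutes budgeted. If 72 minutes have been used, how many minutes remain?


Total budget: 185 minutes
Time used: 72 minutes
Remaining: 185 - 72 = 113 minutes
Percent used: 38.9%
Percent remaining: 61.1%

113


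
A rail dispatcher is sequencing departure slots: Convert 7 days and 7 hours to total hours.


Days: 7
Extra hours: 7
Hours per day: 24
Days to hours: 7 x 24 = 168
Total: 168 + 7 = 175

175


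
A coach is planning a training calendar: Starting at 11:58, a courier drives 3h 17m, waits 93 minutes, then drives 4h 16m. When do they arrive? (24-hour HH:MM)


Depart: 11:58
Leg 1: +197 min -> 15:15
Layover: +93 min -> 16:48
Leg 2: +256 min -> 21:04
Total travel: 546 minutes = 9h 6m
Arrival: 21:04

21:04


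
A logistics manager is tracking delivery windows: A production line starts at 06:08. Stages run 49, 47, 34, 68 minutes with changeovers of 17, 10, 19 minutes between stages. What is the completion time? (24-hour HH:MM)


Start: 06:08 = 368 min from midnight
  after task 1 (49 min): 06:57
  after break (17 min): 07:14
  after task 2 (47 min): 08:01
  after break (10 min): 08:11
  after task 3 (34 min): 08:45
  after break (19 min): 09:04
  after task 4 (68 min): 10:12
Total elapsed: 244 minutes
End time: 10:12

10:12


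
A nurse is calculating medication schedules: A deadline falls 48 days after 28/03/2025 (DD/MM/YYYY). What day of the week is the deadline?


Start: 2025-03-28 (Friday)
Step 1 - find target date: add 48 days
  2025-03-28 + 48 days = 2025-05-15
Step 2 - day of week:
  48 mod 7 = 6
  Friday + 6 days -> Thursday
Result: Thursday (2025-05-15)

Thursday


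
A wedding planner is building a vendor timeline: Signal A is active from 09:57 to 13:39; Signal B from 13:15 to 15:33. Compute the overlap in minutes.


Interval A: [597, 819] minutes from midnight
Interval B: [795, 933] minutes from midnight
Overlap start = max(597, 795) = 795
Overlap end = min(819, 933) = 819
Overlap = 819 - 795 = 24 minutes

24


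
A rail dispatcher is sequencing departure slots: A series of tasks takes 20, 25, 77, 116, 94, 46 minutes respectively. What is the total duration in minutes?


Durations: 20, 25, 77, 116, 94, 46
Running sum: 20
+ 25 = 45
+ 77 = 122
+ 116 = 238
+ 94 = 332
+ 46 = 378
Total duration: 378 minutes
That is 6 hours and 18 minutes

378


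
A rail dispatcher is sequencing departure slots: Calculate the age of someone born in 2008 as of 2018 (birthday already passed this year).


Birth year: 2008
Current year: 2018
Age = current year - birth year
Age = 2018 - 2008 = 10

10


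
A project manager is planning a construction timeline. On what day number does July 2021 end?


Month: July
Year: 2021
July is a 31-day month
Total: 31 days

31


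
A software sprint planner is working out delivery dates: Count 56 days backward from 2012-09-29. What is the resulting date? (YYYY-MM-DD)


Start: 2012-09-29
Subtracting 56 days
Days already passed in September: 29
After going back through September: 27 more days to subtract
August 2012 has 31 days, need 27
Result: 2012-08-04

2012-08-04


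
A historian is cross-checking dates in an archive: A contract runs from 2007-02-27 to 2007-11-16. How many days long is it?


Start date: 2007-02-27
End date: 2007-11-16
Feb 2007: +2 days
Mar 2007: +31 days
Apr 2007: +30 days
... (7 more months)
Total: 262 days

262


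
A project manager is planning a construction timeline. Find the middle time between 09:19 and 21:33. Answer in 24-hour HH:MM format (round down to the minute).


Start time: 09:19 = 559 minutes from midnight
End time: 21:33 = 1293 minutes from midnight
Sum: 559 + 1293 = 1852
Midpoint: 1852 / 2 = 926 minutes
Convert: 926 / 60 = 15 hours, 26 minutes
Result: 15:26

15:26


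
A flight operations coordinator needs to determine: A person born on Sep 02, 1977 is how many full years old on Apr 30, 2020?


Birth: 1977-09-02
Reference: 2020-04-30
Year difference: 2020 - 1977 = 43
Has birthday (09-02) occurred by 04-30? No
Birthday not yet reached this year -> subtract 1
Age in full years: 42

42


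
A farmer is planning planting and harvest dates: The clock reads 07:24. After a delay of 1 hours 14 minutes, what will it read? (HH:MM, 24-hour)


Start time: 07:24
Adding: 1 hours 14 minutes
Minutes: 24 + 14 = 38
Hours: 7 + 1 + 0 = 8
Result: 08:38

08:38


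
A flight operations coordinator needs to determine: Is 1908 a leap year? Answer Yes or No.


Year: 1908
Divisible by 4? 1908 / 4 = 477.0 -> Yes
Divisible by 100? 1908 / 100 = 19.08 -> No
Divisible by 4 but not 100, so it IS a leap year

Yes


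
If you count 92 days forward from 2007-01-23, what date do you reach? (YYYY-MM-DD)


Start: 2007-01-23
Adding 92 days
Days remaining in January: 8
After January: 84 days still to add
February 2007: 28 days, 56 remaining
March 2007: 31 days, 25 remaining
April 2007 has 30 days, need 25
Result: 2007-04-25

2007-04-25


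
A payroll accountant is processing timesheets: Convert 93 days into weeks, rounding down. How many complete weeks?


Total days: 93
Days per week: 7
Division: 93 / 7 = 13 remainder 2
Complete weeks: 13
Remaining days: 2

13


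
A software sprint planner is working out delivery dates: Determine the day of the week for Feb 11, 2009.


Date: 2009-02-11
January 1, 2009 is a Thursday
Day of year: 42
Offset from Jan 1: 41 days
41 mod 7 = 6
Result: Wednesday

Wednesday


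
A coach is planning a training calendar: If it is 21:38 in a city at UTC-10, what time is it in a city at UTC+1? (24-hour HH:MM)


Local time: 21:38 at UTC-10 (offset -10h)
Target zone: UTC+1 (offset 1h)
Difference: 1 - (-10) = 11 hours
Calculation: 21 + (11) = 32
Wraparound: (32) mod 24 = 8
Result: 08:38

08:38


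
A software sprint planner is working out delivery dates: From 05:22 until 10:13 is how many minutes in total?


Start time: 05:22 = 322 minutes from midnight
End time: 10:13 = 613 minutes from midnight
Difference: 613 - 322 = 291 minutes
That is 4 hours and 51 minutes

291


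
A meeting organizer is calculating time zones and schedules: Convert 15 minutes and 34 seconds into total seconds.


Minutes: 15
Seconds: 34
Convert minutes to seconds: 15 x 60 = 900
Add remaining seconds: 900 + 34 = 934

934


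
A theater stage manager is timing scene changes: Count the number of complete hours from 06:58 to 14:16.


Start: 06:58
End: 14:16
Hour difference: 14 - 6 = 8 hours
Minute difference: 16 - 58 = -42 minutes
Total minutes: 438
Complete hours: 438 / 60 = 7 (remainder 18)

7


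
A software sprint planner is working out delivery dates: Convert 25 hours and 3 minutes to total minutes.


Hours: 25
Extra minutes: 3
Minutes per hour: 60
Hours to minutes: 25 x 60 = 1500
Total: 1500 + 3 = 1503

1503


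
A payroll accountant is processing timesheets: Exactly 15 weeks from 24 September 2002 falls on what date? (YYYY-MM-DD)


Start: 2002-09-24
Weeks to add: 15
Convert to days: 15 x 7 = 105 days
Add 105 days to 2002-09-24
Result: 2003-01-07

2003-01-07


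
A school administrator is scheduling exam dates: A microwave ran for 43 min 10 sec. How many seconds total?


Minutes: 43
Extra seconds: 10
Seconds per minute: 60
Minutes to seconds: 43 x 60 = 2580
Total: 2580 + 10 = 2590

2590


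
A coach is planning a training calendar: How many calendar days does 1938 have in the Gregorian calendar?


Year: 1938
Check leap year rules:
Divisible by 4? No
1938 is not a leap year
Days: 365

365


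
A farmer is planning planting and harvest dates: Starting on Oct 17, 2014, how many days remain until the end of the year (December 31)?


Start: October 17, 2014
End: December 31, 2014
Days left in October: 14
November: 30
December: 31
Sum of remaining months: 61
Total: 14 + 61 = 75

75


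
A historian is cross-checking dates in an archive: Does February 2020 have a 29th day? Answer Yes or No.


Year: 2020
Divisible by 4? 2020 / 4 = 505.0 -> Yes
Divisible by 100? 2020 / 100 = 20.2 -> No
Divisible by 4 but not 100, so it IS a leap year

Yes


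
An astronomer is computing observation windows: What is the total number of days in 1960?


Year: 1960
Check leap year rules:
Divisible by 4? Yes
Divisible by 100? No
1960 is a leap year
Days: 366

366


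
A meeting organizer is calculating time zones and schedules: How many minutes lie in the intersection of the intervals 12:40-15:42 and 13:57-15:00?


Interval A: [760, 942] minutes from midnight
Interval B: [837, 900] minutes from midnight
Overlap start = max(760, 837) = 837
Overlap end = min(942, 900) = 900
Overlap = 900 - 837 = 63 minutes

63


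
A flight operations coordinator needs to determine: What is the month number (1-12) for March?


Calendar month order:
2. February
3. March <--
4. April
March is month number 3

3


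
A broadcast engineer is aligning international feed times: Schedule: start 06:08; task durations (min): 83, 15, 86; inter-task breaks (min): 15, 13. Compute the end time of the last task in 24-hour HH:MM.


Start: 06:08 = 368 min from midnight
  after task 1 (83 min): 07:31
  after break (15 min): 07:46
  after task 2 (15 min): 08:01
  after break (13 min): 08:14
  after task 3 (86 min): 09:40
Total elapsed: 212 minutes
End time: 09:40

09:40


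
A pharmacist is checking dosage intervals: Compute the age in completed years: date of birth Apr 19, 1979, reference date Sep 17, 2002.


Birth: 1979-04-19
Reference: 2002-09-17
Year difference: 2002 - 1979 = 23
Has birthday (04-19) occurred by 09-17? Yes
Age in full years: 23

23


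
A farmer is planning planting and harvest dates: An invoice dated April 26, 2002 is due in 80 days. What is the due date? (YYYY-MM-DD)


Start: 2002-04-26
Adding 80 days
Days remaining in April: 4
After April: 76 days still to add
May 2002: 31 days, 45 remaining
June 2002: 30 days, 15 remaining
July 2002 has 31 days, need 15
Result: 2002-07-15

2002-07-15


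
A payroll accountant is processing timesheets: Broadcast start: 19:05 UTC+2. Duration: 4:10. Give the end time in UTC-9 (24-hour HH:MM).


Start: 19:05 in UTC+2
Step 1 - add duration:
  minutes: 5 + 10 = 15
  hours: 19 + 4 + 0 = 23
  end in UTC+2: 23:15
Step 2 - convert UTC+2 -> UTC-9:
  offset difference: -9 - (2) = -11 hours
  23 + (-11) = 12 -> mod 24 = 12
Result: 12:15 in UTC-9

12:15


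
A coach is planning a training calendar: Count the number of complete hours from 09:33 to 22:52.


Start: 09:33
End: 22:52
Hour difference: 22 - 9 = 13 hours
Minute difference: 52 - 33 = 19 minutes
Total minutes: 799
Complete hours: 799 / 60 = 13 (remainder 19)

13


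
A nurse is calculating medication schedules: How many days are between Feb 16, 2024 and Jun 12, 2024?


Start date: 2024-02-16
End date: 2024-06-12
Feb 2024: +14 days
Mar 2024: +31 days
Apr 2024: +30 days
May 2024: +31 days
Jun 2024: +11 days
Total: 117 days

117


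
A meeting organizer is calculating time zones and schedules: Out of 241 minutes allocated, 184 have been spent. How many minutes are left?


Total budget: 241 minutes
Time used: 184 minutes
Remaining: 241 - 184 = 57 minutes
Percent used: 76.3%
Percent remaining: 23.7%

57


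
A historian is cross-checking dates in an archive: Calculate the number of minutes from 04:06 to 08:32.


Start time: 04:06 = 246 minutes from midnight
End time: 08:32 = 512 minutes from midnight
Difference: 512 - 246 = 266 minutes
That is 4 hours and 26 minutes

266


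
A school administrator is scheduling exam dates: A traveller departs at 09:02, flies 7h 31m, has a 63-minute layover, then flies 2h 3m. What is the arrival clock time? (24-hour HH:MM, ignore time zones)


Depart: 09:02
Leg 1: +451 min -> 16:33
Layover: +63 min -> 17:36
Leg 2: +123 min -> 19:39
Total travel: 637 minutes = 10h 37m
Arrival: 19:39

19:39


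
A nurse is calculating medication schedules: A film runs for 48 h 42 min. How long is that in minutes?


Hours: 48
Minutes: 42
Convert hours to minutes: 48 x 60 = 2880
Add remaining minutes: 2880 + 42 = 2922

2922


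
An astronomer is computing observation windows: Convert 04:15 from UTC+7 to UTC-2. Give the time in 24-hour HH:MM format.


Local time: 04:15 at UTC+7 (offset 7h)
Target zone: UTC-2 (offset -2h)
Difference: -2 - (7) = -9 hours
Calculation: 4 + (-9) = -5
Wraparound: (-5) mod 24 = 19
Result: 19:15

19:15


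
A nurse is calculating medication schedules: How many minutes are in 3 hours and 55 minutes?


Hours: 3
Extra minutes: 55
Minutes per hour: 60
Hours to minutes: 3 x 60 = 180
Total: 180 + 55 = 235

235


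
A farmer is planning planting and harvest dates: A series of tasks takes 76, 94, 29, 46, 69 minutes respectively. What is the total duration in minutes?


Durations: 76, 94, 29, 46, 69
Running sum: 76
+ 94 = 170
+ 29 = 199
+ 46 = 245
+ 69 = 314
Total duration: 314 minutes
That is 5 hours and 14 minutes

314


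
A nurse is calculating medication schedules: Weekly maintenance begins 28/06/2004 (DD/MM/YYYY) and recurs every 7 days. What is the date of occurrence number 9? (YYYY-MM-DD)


First occurrence: 2004-06-28 (occurrence 1)
Each occurrence is 7 days after the previous.
Occurrence 9 is 8 weeks after the first.
8 weeks = 56 days
2004-06-28 + 56 days = 2004-08-23

2004-08-23


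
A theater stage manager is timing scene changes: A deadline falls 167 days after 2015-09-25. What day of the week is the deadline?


Start: 2015-09-25 (Friday)
Step 1 - find target date: add 167 days
  2015-09-25 + 167 days = 2016-03-10
Step 2 - day of week:
  167 mod 7 = 6
  Friday + 6 days -> Thursday
Result: Thursday (2016-03-10)

Thursday


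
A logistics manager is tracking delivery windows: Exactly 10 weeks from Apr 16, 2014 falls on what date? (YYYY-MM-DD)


Start: 2014-04-16
Weeks to add: 10
Convert to days: 10 x 7 = 70 days
Add 70 days to 2014-04-16
Result: 2014-06-25

2014-06-25


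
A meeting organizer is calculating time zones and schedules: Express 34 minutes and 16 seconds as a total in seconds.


Minutes: 34
Seconds: 16
Convert minutes to seconds: 34 x 60 = 2040
Add remaining seconds: 2040 + 16 = 2056

2056


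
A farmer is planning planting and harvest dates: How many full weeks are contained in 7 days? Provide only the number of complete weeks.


Total days: 7
Days per week: 7
Division: 7 / 7 = 1 remainder 0
Complete weeks: 1
Remaining days: 0

1


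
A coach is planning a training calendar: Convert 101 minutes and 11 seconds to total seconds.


Minutes: 101
Extra seconds: 11
Seconds per minute: 60
Minutes to seconds: 101 x 60 = 6060
Total: 6060 + 11 = 6071

6071


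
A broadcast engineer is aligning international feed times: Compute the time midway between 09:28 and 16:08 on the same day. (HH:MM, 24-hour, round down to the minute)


Start time: 09:28 = 568 minutes from midnight
End time: 16:08 = 968 minutes from midnight
Sum: 568 + 968 = 1536
Midpoint: 1536 / 2 = 768 minutes
Convert: 768 / 60 = 12 hours, 48 minutes
Result: 12:48

12:48


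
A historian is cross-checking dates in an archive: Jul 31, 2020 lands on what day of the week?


Date: 2020-07-31
January 1, 2020 is a Wednesday
Day of year: 213
Offset from Jan 1: 212 days
212 mod 7 = 2
Result: Friday

Friday


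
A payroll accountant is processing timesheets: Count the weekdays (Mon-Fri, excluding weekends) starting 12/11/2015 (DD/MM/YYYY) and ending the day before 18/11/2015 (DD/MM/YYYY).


Start: 2015-11-12 (Thursday)
End (exclusive): 2015-11-18 (Wednesday)
Total calendar days: 6
Full weeks: 6 // 7 = 0 -> 0 weekdays
Remaining 6 days starting on Thursday:
  Thu(w), Fri(w), Sat(-), Sun(-), Mon(w), Tue(w) -> 4 weekdays
Total business days: 0 + 4 = 4

4


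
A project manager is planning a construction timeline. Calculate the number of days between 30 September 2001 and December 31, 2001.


Start: September 30, 2001
End: December 31, 2001
Days left in September: 0
October: 31
November: 30
December: 31
Sum of remaining months: 92
Total: 0 + 92 = 92

92


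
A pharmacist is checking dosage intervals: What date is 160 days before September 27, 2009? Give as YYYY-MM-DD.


Start: 2009-09-27
Subtracting 160 days
Days already passed in September: 27
After going back through September: 133 more days to subtract
August 2009: 31 days, 102 remaining
July 2009: 31 days, 71 remaining
June 2009: 30 days, 41 remaining
May 2009: 31 days, 10 remaining
Result: 2009-04-20

2009-04-20


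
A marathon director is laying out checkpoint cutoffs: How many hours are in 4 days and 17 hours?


Days: 4
Extra hours: 17
Hours per day: 24
Days to hours: 4 x 24 = 96
Total: 96 + 17 = 113

113


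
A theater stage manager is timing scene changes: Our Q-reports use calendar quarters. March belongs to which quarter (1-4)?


Month: March (month 3)
Q1: January-March (months 1-3)
Q2: April-June (months 4-6)
Q3: July-September (months 7-9)
Q4: October-December (months 10-12)
Month 3 falls in Q1

1


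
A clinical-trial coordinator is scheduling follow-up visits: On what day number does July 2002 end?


Month: July
Year: 2002
July is a 31-day month
Total: 31 days

31


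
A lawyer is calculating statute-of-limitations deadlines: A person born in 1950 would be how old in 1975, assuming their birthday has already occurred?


Birth year: 1950
Current year: 1975
Age = current year - birth year
Age = 1975 - 1950 = 25

25


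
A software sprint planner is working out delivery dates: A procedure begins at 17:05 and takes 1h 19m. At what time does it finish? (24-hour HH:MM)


Start time: 17:05
Adding: 1 hours 19 minutes
Minutes: 5 + 19 = 24
Hours: 17 + 1 + 0 = 18
Result: 18:24

18:24


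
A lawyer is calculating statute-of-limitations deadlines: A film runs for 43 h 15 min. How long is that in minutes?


Hours: 43
Minutes: 15
Convert hours to minutes: 43 x 60 = 2580
Add remaining minutes: 2580 + 15 = 2595

2595


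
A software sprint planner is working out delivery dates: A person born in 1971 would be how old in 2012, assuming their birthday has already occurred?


Birth year: 1971
Current year: 2012
Age = current year - birth year
Age = 2012 - 1971 = 41

41


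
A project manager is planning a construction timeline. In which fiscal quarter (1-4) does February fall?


Month: February (month 2)
Q1: January-March (months 1-3)
Q2: April-June (months 4-6)
Q3: July-September (months 7-9)
Q4: October-December (months 10-12)
Month 2 falls in Q1

1


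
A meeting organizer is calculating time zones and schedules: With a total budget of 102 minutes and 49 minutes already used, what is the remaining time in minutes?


Total budget: 102 minutes
Time used: 49 minutes
Remaining: 102 - 49 = 53 minutes
Percent used: 48.0%
Percent remaining: 52.0%

53


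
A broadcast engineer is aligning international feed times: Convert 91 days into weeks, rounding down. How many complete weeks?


Total days: 91
Days per week: 7
Division: 91 / 7 = 13 remainder 0
Complete weeks: 13
Remaining days: 0

13


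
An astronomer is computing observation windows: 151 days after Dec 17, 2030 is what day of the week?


Start: 2030-12-17 (Tuesday)
Step 1 - find target date: add 151 days
  2030-12-17 + 151 days = 2031-05-17
Step 2 - day of week:
  151 mod 7 = 4
  Tuesday + 4 days -> Saturday
Result: Saturday (2031-05-17)

Saturday


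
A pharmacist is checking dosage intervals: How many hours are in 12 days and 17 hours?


Days: 12
Extra hours: 17
Hours per day: 24
Days to hours: 12 x 24 = 288
Total: 288 + 17 = 305

305


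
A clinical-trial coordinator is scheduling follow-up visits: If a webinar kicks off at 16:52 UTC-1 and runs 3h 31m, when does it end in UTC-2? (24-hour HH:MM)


Start: 16:52 in UTC-1
Step 1 - add duration:
  minutes: 52 + 31 = 83 (carry 1h)
  hours: 16 + 3 + 1 = 20
  end in UTC-1: 20:23
Step 2 - convert UTC-1 -> UTC-2:
  offset difference: -2 - (-1) = -1 hours
  20 + (-1) = 19 -> mod 24 = 19
Result: 19:23 in UTC-2

19:23


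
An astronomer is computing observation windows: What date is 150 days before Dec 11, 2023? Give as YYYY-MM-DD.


Start: 2023-12-11
Subtracting 150 days
Days already passed in December: 11
After going back through December: 139 more days to subtract
November 2023: 30 days, 109 remaining
October 2023: 31 days, 78 remaining
September 2023: 30 days, 48 remaining
August 2023: 31 days, 17 remaining
Result: 2023-07-14

2023-07-14


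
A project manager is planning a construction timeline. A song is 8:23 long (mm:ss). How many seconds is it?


Minutes: 8
Extra seconds: 23
Seconds per minute: 60
Minutes to seconds: 8 x 60 = 480
Total: 480 + 23 = 503

503


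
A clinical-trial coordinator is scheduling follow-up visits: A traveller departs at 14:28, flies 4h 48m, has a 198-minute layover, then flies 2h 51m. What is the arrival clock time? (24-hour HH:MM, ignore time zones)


Depart: 14:28
Leg 1: +288 min -> 19:16
Layover: +198 min -> 22:34
Leg 2: +171 min -> 01:25
Total travel: 657 minutes = 10h 57m
Arrival: 01:25

01:25


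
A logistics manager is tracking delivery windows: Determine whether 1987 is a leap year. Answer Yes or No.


Year: 1987
Divisible by 4? 1987 / 4 = 496.75 -> No
Not divisible by 4, so NOT a leap year

No


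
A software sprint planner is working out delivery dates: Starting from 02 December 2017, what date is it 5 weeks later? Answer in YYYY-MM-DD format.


Start: 2017-12-02
Weeks to add: 5
Convert to days: 5 x 7 = 35 days
Add 35 days to 2017-12-02
Result: 2018-01-06

2018-01-06


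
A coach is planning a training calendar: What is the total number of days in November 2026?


Month: November
Year: 2026
November is a 30-day month
Total: 30 days

30


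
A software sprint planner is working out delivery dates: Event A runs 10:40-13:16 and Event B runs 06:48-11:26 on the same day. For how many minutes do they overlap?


Interval A: [640, 796] minutes from midnight
Interval B: [408, 686] minutes from midnight
Overlap start = max(640, 408) = 640
Overlap end = min(796, 686) = 686
Overlap = 686 - 640 = 46 minutes

46


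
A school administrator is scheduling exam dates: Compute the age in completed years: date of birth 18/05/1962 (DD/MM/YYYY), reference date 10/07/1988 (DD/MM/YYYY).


Birth: 1962-05-18
Reference: 1988-07-10
Year difference: 1988 - 1962 = 26
Has birthday (05-18) occurred by 07-10? Yes
Age in full years: 26

26


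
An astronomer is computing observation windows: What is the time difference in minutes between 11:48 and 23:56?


Start time: 11:48 = 708 minutes from midnight
End time: 23:56 = 1436 minutes from midnight
Difference: 1436 - 708 = 728 minutes
That is 12 hours and 8 minutes

728


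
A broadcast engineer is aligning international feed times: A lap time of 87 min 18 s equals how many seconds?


Minutes: 87
Seconds: 18
Convert minutes to seconds: 87 x 60 = 5220
Add remaining seconds: 5220 + 18 = 5238

5238


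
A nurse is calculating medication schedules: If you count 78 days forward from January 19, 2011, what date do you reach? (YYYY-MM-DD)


Start: 2011-01-19
Adding 78 days
Days remaining in January: 12
After January: 66 days still to add
February 2011: 28 days, 38 remaining
March 2011: 31 days, 7 remaining
April 2011 has 30 days, need 7
Result: 2011-04-07

2011-04-07


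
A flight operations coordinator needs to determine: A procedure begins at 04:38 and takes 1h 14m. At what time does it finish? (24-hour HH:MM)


Start time: 04:38
Adding: 1 hours 14 minutes
Minutes: 38 + 14 = 52
Hours: 4 + 1 + 0 = 5
Result: 05:52

05:52


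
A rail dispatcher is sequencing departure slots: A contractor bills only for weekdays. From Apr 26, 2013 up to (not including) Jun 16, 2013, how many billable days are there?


Start: 2013-04-26 (Friday)
End (exclusive): 2013-06-16 (Sunday)
Total calendar days: 51
Full weeks: 51 // 7 = 7 -> 35 weekdays
Remaining 2 days starting on Friday:
  Fri(w), Sat(-) -> 1 weekdays
Total business days: 35 + 1 = 36

36


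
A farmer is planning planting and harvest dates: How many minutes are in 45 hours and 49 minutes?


Hours: 45
Extra minutes: 49
Minutes per hour: 60
Hours to minutes: 45 x 60 = 2700
Total: 2700 + 49 = 2749

2749


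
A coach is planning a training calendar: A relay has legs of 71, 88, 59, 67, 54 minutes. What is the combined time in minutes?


Durations: 71, 88, 59, 67, 54
Running sum: 71
+ 88 = 159
+ 59 = 218
+ 67 = 285
+ 54 = 339
Total duration: 339 minutes
That is 5 hours and 39 minutes

339


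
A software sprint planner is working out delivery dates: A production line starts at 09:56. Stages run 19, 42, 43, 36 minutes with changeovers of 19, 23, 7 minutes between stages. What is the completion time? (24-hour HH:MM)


Start: 09:56 = 596 min from midnight
  after task 1 (19 min): 10:15
  after break (19 min): 10:34
  after task 2 (42 min): 11:16
  after break (23 min): 11:39
  after task 3 (43 min): 12:22
  after break (7 min): 12:29
  after task 4 (36 min): 13:05
Total elapsed: 189 minutes
End time: 13:05

13:05


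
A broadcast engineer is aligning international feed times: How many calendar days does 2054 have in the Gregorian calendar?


Year: 2054
Check leap year rules:
Divisible by 4? No
2054 is not a leap year
Days: 365

365


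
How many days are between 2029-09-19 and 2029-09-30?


Start date: 2029-09-19
End date: 2029-09-30
Sep 2029: +11 days
Total: 11 days

11


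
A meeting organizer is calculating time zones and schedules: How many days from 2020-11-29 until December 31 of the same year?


Start: November 29, 2020
End: December 31, 2020
Days left in November: 1
December: 31
Sum of remaining months: 31
Total: 1 + 31 = 32

32


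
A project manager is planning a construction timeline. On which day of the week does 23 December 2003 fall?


Date: 2003-12-23
January 1, 2003 is a Wednesday
Day of year: 357
Offset from Jan 1: 356 days
356 mod 7 = 6
Result: Tuesday

Tuesday


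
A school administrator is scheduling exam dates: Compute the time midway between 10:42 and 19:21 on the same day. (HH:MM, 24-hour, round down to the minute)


Start time: 10:42 = 642 minutes from midnight
End time: 19:21 = 1161 minutes from midnight
Sum: 642 + 1161 = 1803
Midpoint: 1803 / 2 = 901 minutes
Convert: 901 / 60 = 15 hours, 1 minutes
Result: 15:01

15:01


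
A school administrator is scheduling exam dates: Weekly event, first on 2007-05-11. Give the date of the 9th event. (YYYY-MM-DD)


First occurrence: 2007-05-11 (occurrence 1)
Each occurrence is 7 days after the previous.
Occurrence 9 is 8 weeks after the first.
8 weeks = 56 days
2007-05-11 + 56 days = 2007-07-06

2007-07-06


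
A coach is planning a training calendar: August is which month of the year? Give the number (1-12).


Calendar month order:
7. July
8. August <--
9. September
August is month number 8

8


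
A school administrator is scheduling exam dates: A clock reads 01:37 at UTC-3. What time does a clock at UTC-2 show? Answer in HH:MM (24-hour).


Local time: 01:37 at UTC-3 (offset -3h)
Target zone: UTC-2 (offset -2h)
Difference: -2 - (-3) = 1 hours
Calculation: 1 + (1) = 2
Result: 02:37

02:37


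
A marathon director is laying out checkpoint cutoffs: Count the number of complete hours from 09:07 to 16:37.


Start: 09:07
End: 16:37
Hour difference: 16 - 9 = 7 hours
Minute difference: 37 - 7 = 30 minutes
Total minutes: 450
Complete hours: 450 / 60 = 7 (remainder 30)

7


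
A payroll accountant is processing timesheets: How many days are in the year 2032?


Year: 2032
Check leap year rules:
Divisible by 4? Yes
Divisible by 100? No
2032 is a leap year
Days: 366

366


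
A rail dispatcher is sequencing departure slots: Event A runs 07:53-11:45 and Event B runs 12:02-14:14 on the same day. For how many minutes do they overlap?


Interval A: [473, 705] minutes from midnight
Interval B: [722, 854] minutes from midnight
Overlap start = max(473, 722) = 722
Overlap end = min(705, 854) = 705
End <= start, so the intervals do not overlap: 0 minutes

0


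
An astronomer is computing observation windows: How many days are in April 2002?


Month: April
Year: 2002
April is a 30-day month
Total: 30 days

30


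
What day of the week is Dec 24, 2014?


Date: 2014-12-24
January 1, 2014 is a Wednesday
Day of year: 358
Offset from Jan 1: 357 days
357 mod 7 = 0
Result: Wednesday

Wednesday


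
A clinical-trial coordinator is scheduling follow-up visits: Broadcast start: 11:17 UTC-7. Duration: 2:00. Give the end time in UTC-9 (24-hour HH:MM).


Start: 11:17 in UTC-7
Step 1 - add duration:
  minutes: 17 + 0 = 17
  hours: 11 + 2 + 0 = 13
  end in UTC-7: 13:17
Step 2 - convert UTC-7 -> UTC-9:
  offset difference: -9 - (-7) = -2 hours
  13 + (-2) = 11 -> mod 24 = 11
Result: 11:17 in UTC-9

11:17


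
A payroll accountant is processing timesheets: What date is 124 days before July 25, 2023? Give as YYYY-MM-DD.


Start: 2023-07-25
Subtracting 124 days
Days already passed in July: 25
After going back through July: 99 more days to subtract
June 2023: 30 days, 69 remaining
May 2023: 31 days, 38 remaining
April 2023: 30 days, 8 remaining
March 2023 has 31 days, need 8
Result: 2023-03-23

2023-03-23


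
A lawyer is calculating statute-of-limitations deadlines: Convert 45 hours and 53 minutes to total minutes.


Hours: 45
Minutes: 53
Convert hours to minutes: 45 x 60 = 2700
Add remaining minutes: 2700 + 53 = 2753

2753


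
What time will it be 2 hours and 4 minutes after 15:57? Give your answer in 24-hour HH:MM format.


Start time: 15:57
Adding: 2 hours 4 minutes
Minutes: 57 + 4 = 61
Minute overflow: 61 >= 60, so carry 1 hour, minutes = 1
Hours: 15 + 2 + 1 = 18
Result: 18:01

18:01


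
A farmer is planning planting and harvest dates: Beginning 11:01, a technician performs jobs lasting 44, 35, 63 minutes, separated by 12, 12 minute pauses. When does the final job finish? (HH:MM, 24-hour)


Start: 11:01 = 661 min from midnight
  after task 1 (44 min): 11:45
  after break (12 min): 11:57
  after task 2 (35 min): 12:32
  after break (12 min): 12:44
  after task 3 (63 min): 13:47
Total elapsed: 166 minutes
End time: 13:47

13:47


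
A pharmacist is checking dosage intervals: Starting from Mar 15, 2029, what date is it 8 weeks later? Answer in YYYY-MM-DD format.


Start: 2029-03-15
Weeks to add: 8
Convert to days: 8 x 7 = 56 days
Add 56 days to 2029-03-15
Result: 2029-05-10

2029-05-10


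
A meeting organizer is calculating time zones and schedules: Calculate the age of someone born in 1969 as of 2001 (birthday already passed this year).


Birth year: 1969
Current year: 2001
Age = current year - birth year
Age = 2001 - 1969 = 32

32


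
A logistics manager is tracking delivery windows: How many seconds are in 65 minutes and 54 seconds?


Minutes: 65
Extra seconds: 54
Seconds per minute: 60
Minutes to seconds: 65 x 60 = 3900
Total: 3900 + 54 = 3954

3954


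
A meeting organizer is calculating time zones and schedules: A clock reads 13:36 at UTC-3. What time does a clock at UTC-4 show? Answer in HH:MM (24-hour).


Local time: 13:36 at UTC-3 (offset -3h)
Target zone: UTC-4 (offset -4h)
Difference: -4 - (-3) = -1 hours
Calculation: 13 + (-1) = 12
Result: 12:36

12:36


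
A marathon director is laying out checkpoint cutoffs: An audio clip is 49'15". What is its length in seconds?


Minutes: 49
Seconds: 15
Convert minutes to seconds: 49 x 60 = 2940
Add remaining seconds: 2940 + 15 = 2955

2955


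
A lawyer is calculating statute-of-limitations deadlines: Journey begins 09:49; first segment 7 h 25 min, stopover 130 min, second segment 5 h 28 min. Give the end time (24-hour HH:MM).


Depart: 09:49
Leg 1: +445 min -> 17:14
Layover: +130 min -> 19:24
Leg 2: +328 min -> 00:52
Total travel: 903 minutes = 15h 3m
Arrival: 00:52

00:52


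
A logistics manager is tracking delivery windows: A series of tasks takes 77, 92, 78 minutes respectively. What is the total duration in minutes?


Durations: 77, 92, 78
Running sum: 77
+ 92 = 169
+ 78 = 247
Total duration: 247 minutes
That is 4 hours and 7 minutes

247


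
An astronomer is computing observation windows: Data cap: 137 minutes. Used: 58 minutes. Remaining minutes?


Total budget: 137 minutes
Time used: 58 minutes
Remaining: 137 - 58 = 79 minutes
Percent used: 42.3%
Percent remaining: 57.7%

79


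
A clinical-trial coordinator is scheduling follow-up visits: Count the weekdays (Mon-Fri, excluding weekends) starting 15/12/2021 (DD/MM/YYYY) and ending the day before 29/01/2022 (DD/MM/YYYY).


Start: 2021-12-15 (Wednesday)
End (exclusive): 2022-01-29 (Saturday)
Total calendar days: 45
Full weeks: 45 // 7 = 6 -> 30 weekdays
Remaining 3 days starting on Wednesday:
  Wed(w), Thu(w), Fri(w) -> 3 weekdays
Total business days: 30 + 3 = 33

33


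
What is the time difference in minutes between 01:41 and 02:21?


Start time: 01:41 = 101 minutes from midnight
End time: 02:21 = 141 minutes from midnight
Difference: 141 - 101 = 40 minutes
That is 0 hours and 40 minutes

40


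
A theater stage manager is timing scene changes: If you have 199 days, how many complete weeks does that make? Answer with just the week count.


Total days: 199
Days per week: 7
Division: 199 / 7 = 28 remainder 3
Complete weeks: 28
Remaining days: 3

28


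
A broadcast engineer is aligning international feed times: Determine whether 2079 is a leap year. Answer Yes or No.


Year: 2079
Divisible by 4? 2079 / 4 = 519.75 -> No
Not divisible by 4, so NOT a leap year

No


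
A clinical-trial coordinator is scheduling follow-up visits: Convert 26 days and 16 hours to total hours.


Days: 26
Extra hours: 16
Hours per day: 24
Days to hours: 26 x 24 = 624
Total: 624 + 16 = 640

640


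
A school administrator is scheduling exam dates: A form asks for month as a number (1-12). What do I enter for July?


Calendar month order:
6. June
7. July <--
8. August
July is month number 7

7


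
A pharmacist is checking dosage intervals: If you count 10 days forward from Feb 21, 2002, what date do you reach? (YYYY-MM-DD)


Start: 2002-02-21
Adding 10 days
Days remaining in February: 7
After February: 3 days still to add
March 2002 has 31 days, need 3
Result: 2002-03-03

2002-03-03


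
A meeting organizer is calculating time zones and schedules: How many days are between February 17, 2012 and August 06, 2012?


Start date: 2012-02-17
End date: 2012-08-06
Feb 2012: +13 days
Mar 2012: +31 days
Apr 2012: +30 days
... (4 more months)
Total: 171 days

171


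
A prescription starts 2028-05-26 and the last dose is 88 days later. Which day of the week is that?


Start: 2028-05-26 (Friday)
Step 1 - find target date: add 88 days
  2028-05-26 + 88 days = 2028-08-22
Step 2 - day of week:
  88 mod 7 = 4
  Friday + 4 days -> Tuesday
Result: Tuesday (2028-08-22)

Tuesday


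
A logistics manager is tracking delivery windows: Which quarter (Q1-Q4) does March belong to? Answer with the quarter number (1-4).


Month: March (month 3)
Q1: January-March (months 1-3)
Q2: April-June (months 4-6)
Q3: July-September (months 7-9)
Q4: October-December (months 10-12)
Month 3 falls in Q1

1


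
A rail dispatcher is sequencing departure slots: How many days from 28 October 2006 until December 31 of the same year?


Start: October 28, 2006
End: December 31, 2006
Days left in October: 3
November: 30
December: 31
Sum of remaining months: 61
Total: 3 + 61 = 64

64


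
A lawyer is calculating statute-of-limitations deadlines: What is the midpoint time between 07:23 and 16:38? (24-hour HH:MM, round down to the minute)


Start time: 07:23 = 443 minutes from midnight
End time: 16:38 = 998 minutes from midnight
Sum: 443 + 998 = 1441
Midpoint: 1441 / 2 = 720 minutes
Convert: 720 / 60 = 12 hours, 0 minutes
Result: 12:00

12:00
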